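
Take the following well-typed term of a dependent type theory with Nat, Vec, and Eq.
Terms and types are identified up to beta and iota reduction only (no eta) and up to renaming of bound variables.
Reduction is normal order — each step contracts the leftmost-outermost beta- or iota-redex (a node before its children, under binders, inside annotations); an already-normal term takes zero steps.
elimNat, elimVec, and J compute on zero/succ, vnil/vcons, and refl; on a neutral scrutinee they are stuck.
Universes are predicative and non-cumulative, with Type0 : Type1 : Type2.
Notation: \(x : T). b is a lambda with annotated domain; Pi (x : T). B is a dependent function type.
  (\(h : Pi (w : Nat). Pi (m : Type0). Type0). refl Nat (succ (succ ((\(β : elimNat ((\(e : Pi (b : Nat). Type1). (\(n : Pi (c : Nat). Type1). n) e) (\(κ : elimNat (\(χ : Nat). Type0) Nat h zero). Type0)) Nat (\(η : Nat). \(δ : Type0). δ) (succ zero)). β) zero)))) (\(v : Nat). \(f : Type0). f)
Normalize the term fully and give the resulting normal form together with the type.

normal form:
  refl Nat (succ (succ zero))
type:
  Eq Nat (succ (succ zero)) (succ (succ zero))


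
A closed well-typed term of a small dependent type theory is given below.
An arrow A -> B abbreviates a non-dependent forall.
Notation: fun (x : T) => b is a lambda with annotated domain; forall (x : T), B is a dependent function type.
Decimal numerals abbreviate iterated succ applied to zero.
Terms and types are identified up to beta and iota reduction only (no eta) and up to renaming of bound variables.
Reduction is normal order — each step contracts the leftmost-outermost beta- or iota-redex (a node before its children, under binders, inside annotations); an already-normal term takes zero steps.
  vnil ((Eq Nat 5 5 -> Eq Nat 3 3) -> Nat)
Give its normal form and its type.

normal form:
  vnil ((Eq Nat 5 5 -> Eq Nat 3 3) -> Nat)
type:
  Vec ((Eq Nat 5 5 -> Eq Nat 3 3) -> Nat) 0


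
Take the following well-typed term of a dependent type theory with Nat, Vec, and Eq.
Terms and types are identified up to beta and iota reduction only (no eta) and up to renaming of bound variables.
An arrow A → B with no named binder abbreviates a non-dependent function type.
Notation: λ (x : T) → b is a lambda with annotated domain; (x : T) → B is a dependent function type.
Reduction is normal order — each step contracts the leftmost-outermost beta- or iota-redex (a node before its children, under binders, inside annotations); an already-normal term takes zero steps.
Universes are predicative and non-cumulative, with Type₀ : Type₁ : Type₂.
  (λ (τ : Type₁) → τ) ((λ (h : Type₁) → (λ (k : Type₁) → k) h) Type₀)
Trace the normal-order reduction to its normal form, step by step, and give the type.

reduction (normal order):
  (λ (τ : Type₁) → τ) ((λ (h : Type₁) → (λ (k : Type₁) → k) h) Type₀)
  ~> (λ (τ : Type₁) → (λ (h : Type₁) → h) τ) Type₀
  ~> (λ (τ : Type₁) → τ) Type₀
  ~> Type₀
type:
  Type₁


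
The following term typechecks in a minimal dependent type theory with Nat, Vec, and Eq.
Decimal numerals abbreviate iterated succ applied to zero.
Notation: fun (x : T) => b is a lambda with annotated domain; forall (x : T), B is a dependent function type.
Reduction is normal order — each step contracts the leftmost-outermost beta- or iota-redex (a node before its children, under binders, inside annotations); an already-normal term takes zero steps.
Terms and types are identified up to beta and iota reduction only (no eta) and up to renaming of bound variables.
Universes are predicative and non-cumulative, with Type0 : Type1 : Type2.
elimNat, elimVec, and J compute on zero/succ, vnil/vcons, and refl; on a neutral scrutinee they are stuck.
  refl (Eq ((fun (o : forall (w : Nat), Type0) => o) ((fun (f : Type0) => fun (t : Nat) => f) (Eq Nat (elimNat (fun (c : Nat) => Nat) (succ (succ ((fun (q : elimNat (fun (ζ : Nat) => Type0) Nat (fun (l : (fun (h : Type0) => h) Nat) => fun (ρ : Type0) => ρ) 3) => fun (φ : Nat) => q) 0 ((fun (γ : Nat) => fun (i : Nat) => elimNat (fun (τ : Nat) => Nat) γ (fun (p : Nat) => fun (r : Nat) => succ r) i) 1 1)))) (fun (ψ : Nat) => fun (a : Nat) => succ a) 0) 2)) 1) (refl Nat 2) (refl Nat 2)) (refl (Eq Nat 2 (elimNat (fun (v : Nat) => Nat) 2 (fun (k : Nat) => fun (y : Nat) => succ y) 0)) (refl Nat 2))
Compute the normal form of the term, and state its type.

reduced normal form:
  refl (Eq (Eq Nat 2 2) (refl Nat 2) (refl Nat 2)) (refl (Eq Nat 2 2) (refl Nat 2))
the term's type:
  Eq (Eq (Eq Nat 2 2) (refl Nat 2) (refl Nat 2)) (refl (Eq Nat 2 2) (refl Nat 2)) (refl (Eq Nat 2 2) (refl Nat 2))


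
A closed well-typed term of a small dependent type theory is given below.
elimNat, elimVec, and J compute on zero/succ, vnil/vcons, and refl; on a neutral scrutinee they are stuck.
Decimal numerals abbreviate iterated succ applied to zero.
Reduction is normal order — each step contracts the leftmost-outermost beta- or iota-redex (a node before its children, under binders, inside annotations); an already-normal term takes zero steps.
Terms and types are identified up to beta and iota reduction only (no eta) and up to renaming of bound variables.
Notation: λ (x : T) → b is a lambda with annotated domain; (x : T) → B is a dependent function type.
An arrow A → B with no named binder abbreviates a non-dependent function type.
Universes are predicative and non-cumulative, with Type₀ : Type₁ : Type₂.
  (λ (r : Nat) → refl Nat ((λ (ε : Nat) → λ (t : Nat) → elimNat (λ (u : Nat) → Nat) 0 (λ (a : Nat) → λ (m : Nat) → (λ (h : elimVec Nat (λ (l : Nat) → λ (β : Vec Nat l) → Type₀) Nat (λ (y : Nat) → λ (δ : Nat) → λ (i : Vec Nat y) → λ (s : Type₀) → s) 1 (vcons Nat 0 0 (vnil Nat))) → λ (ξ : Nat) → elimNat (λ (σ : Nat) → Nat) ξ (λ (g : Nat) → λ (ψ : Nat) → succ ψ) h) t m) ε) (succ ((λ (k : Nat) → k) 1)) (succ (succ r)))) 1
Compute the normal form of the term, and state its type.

resulting normal form:
  refl Nat 6
inferred type:
  Eq Nat 6 6
observation: the first redex contracted is a beta-redex; the normal form is reached in 35 normal-order steps.


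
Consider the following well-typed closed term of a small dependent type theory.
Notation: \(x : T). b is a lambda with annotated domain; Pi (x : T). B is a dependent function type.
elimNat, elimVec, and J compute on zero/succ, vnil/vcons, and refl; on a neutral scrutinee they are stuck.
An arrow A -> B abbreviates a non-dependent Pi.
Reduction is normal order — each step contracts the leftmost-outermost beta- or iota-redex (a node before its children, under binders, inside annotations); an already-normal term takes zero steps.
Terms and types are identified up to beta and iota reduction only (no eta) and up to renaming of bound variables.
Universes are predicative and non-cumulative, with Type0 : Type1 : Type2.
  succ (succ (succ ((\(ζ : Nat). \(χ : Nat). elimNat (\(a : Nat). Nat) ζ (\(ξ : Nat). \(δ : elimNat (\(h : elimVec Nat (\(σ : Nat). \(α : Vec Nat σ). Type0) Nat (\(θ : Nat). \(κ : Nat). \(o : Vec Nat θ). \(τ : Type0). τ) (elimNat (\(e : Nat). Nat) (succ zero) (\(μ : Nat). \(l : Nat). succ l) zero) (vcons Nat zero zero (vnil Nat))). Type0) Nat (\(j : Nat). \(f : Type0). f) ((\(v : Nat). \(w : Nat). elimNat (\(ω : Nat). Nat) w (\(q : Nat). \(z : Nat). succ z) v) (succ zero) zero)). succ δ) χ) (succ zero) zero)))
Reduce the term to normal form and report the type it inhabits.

resulting normal form:
  succ (succ (succ (succ zero)))
type:
  Nat


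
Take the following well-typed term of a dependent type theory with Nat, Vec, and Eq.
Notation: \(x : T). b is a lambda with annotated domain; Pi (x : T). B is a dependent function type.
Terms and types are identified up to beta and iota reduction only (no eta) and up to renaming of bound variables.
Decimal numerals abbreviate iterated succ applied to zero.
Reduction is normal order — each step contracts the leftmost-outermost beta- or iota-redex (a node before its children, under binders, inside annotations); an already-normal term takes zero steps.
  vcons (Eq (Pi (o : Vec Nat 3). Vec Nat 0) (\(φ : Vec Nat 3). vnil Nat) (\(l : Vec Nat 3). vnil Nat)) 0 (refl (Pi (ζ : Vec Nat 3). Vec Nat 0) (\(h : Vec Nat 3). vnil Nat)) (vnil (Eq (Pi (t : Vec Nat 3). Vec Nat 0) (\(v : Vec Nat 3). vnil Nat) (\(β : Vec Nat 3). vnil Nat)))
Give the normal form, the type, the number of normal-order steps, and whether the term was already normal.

normal form:
  vcons (Eq (Pi (o : Vec Nat 3). Vec Nat 0) (\(φ : Vec Nat 3). vnil Nat) (\(l : Vec Nat 3). vnil Nat)) 0 (refl (Pi (ζ : Vec Nat 3). Vec Nat 0) (\(h : Vec Nat 3). vnil Nat)) (vnil (Eq (Pi (t : Vec Nat 3). Vec Nat 0) (\(v : Vec Nat 3). vnil Nat) (\(β : Vec Nat 3). vnil Nat)))
the term's type:
  Vec (Eq (Pi (o : Vec Nat 3). Vec Nat 0) (\(φ : Vec Nat 3). vnil Nat) (\(l : Vec Nat 3). vnil Nat)) 1
normal-order step count: 0
term was already normal: yes


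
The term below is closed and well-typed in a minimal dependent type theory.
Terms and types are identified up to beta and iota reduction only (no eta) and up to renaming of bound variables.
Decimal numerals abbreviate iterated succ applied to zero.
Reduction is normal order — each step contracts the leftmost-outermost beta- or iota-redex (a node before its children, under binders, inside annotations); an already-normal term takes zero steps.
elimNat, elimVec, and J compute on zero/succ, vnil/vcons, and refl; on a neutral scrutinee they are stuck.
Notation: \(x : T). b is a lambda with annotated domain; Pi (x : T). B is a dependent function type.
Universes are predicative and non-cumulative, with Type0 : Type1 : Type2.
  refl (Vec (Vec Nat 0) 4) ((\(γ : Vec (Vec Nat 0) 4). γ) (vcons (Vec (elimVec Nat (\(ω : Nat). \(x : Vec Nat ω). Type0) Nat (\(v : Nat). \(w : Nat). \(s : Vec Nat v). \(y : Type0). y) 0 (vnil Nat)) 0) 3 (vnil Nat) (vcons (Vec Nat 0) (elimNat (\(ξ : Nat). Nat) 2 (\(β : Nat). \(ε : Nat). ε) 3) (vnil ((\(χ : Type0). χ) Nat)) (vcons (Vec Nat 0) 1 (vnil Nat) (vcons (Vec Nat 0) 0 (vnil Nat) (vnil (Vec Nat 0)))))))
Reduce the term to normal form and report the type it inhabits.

normal form:
  refl (Vec (Vec Nat 0) 4) (vcons (Vec Nat 0) 3 (vnil Nat) (vcons (Vec Nat 0) 2 (vnil Nat) (vcons (Vec Nat 0) 1 (vnil Nat) (vcons (Vec Nat 0) 0 (vnil Nat) (vnil (Vec Nat 0))))))
type:
  Eq (Vec (Vec Nat 0) 4) (vcons (Vec Nat 0) 3 (vnil Nat) (vcons (Vec Nat 0) 2 (vnil Nat) (vcons (Vec Nat 0) 1 (vnil Nat) (vcons (Vec Nat 0) 0 (vnil Nat) (vnil (Vec Nat 0)))))) (vcons (Vec Nat 0) 3 (vnil Nat) (vcons (Vec Nat 0) 2 (vnil Nat) (vcons (Vec Nat 0) 1 (vnil Nat) (vcons (Vec Nat 0) 0 (vnil Nat) (vnil (Vec Nat 0))))))
observation: the leftmost-outermost redex is a beta-redex, and normalization takes 13 steps.


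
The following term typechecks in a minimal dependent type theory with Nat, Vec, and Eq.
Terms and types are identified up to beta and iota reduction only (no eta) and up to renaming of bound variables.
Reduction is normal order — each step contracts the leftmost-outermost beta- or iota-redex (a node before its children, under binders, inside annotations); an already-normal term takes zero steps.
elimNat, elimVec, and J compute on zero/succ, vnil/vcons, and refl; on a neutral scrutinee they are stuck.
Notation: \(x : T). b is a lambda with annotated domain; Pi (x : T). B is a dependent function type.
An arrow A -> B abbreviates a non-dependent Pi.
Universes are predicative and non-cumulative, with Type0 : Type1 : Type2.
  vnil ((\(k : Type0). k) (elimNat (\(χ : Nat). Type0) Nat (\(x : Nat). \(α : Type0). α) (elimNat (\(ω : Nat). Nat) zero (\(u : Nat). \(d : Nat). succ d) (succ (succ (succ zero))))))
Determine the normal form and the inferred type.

normal form:
  vnil Nat
the term's type:
  Vec Nat zero
observation: the leftmost-outermost redex is a beta-redex, and normalization takes 21 steps.


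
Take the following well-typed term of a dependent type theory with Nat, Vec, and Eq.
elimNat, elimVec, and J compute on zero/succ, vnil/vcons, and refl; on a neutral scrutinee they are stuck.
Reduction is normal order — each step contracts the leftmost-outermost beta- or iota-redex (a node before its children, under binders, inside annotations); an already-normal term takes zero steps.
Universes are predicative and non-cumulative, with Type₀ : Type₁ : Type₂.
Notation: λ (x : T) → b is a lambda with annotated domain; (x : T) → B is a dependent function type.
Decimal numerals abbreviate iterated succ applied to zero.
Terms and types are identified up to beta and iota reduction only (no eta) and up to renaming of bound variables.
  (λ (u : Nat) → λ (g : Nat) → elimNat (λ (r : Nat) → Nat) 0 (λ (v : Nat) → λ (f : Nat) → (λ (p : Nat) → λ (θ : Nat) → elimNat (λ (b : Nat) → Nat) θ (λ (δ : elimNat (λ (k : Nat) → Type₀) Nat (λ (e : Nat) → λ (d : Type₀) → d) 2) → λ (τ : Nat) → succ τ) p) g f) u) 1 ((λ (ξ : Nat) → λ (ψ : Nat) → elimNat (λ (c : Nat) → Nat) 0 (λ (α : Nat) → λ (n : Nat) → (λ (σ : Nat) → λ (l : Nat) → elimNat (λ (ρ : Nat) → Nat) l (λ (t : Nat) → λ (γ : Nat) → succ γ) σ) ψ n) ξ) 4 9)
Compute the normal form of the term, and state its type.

resulting normal form:
  36
the term's type:
  Nat
observation: the leftmost-outermost redex is a beta-redex, and normalization takes 259 steps.


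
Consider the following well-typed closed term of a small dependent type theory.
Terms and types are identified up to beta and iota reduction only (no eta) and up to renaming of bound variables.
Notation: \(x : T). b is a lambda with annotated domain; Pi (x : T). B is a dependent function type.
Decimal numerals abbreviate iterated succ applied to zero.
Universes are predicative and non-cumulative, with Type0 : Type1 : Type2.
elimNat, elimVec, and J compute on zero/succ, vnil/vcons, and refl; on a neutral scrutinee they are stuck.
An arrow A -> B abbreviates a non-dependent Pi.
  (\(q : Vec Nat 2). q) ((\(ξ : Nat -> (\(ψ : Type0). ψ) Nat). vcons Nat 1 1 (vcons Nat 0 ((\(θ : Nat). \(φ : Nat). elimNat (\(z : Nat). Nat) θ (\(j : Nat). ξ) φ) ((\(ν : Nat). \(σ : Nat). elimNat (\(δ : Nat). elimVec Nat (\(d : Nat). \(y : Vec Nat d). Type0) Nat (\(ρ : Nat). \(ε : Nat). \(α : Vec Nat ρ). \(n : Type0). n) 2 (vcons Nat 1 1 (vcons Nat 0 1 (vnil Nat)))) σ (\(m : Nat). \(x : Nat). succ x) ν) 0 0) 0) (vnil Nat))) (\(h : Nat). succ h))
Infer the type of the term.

type:
  Vec Nat 2


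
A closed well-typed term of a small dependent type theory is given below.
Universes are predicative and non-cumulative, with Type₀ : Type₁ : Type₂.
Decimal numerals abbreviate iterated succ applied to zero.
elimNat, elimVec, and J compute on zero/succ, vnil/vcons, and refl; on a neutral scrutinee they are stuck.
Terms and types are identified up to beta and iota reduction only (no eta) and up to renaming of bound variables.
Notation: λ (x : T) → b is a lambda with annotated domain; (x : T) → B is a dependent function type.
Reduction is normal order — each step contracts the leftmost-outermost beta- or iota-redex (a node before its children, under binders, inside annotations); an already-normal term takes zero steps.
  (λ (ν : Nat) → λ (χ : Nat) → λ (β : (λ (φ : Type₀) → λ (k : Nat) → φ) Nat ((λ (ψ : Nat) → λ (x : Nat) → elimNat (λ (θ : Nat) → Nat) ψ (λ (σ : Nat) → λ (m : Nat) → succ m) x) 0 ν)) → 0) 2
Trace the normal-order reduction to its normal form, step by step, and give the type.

reduction (normal order):
  (λ (ν : Nat) → λ (χ : Nat) → λ (β : (λ (φ : Type₀) → λ (k : Nat) → φ) Nat ((λ (ψ : Nat) → λ (x : Nat) → elimNat (λ (θ : Nat) → Nat) ψ (λ (σ : Nat) → λ (m : Nat) → succ m) x) 0 ν)) → 0) 2
  ~> λ (ν : Nat) → λ (χ : (λ (β : Type₀) → λ (φ : Nat) → β) Nat ((λ (k : Nat) → λ (ψ : Nat) → elimNat (λ (x : Nat) → Nat) k (λ (θ : Nat) → λ (σ : Nat) → succ σ) ψ) 0 2)) → 0
  ~> λ (ν : Nat) → λ (χ : (λ (β : Nat) → Nat) ((λ (φ : Nat) → λ (k : Nat) → elimNat (λ (ψ : Nat) → Nat) φ (λ (x : Nat) → λ (θ : Nat) → succ θ) k) 0 2)) → 0
  ~> λ (ν : Nat) → λ (χ : Nat) → 0
the term's type:
  (ν : Nat) → (χ : Nat) → Nat


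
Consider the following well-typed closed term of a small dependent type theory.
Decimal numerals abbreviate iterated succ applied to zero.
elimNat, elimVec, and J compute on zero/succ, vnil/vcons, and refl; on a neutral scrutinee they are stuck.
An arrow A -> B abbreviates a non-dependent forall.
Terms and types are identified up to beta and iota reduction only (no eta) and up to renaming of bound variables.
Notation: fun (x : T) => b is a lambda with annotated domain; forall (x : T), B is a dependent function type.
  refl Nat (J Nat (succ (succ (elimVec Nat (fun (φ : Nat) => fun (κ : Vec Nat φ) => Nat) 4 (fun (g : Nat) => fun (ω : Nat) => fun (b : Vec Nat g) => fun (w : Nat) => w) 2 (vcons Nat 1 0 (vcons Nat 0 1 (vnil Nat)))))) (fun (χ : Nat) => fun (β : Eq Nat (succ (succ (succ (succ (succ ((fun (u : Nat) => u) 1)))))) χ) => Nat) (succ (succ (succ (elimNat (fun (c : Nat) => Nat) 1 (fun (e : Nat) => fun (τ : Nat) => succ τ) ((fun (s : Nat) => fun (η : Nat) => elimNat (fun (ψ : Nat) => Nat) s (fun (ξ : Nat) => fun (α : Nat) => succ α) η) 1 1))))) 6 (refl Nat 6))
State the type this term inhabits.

type:
  Eq Nat 6 6


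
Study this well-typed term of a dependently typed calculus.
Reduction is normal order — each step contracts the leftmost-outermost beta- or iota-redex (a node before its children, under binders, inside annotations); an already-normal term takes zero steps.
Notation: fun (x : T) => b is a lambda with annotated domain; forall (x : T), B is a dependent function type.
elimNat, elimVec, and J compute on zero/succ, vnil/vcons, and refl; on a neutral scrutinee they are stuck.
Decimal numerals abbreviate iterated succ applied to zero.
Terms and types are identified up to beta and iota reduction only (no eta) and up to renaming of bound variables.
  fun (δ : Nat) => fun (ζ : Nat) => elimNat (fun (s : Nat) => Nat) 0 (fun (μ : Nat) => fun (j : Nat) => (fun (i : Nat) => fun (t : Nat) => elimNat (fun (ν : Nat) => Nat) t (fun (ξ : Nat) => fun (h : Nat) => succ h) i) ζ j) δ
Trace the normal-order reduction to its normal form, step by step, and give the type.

reduction (normal order):
  fun (δ : Nat) => fun (ζ : Nat) => elimNat (fun (s : Nat) => Nat) 0 (fun (μ : Nat) => fun (j : Nat) => (fun (i : Nat) => fun (t : Nat) => elimNat (fun (ν : Nat) => Nat) t (fun (ξ : Nat) => fun (h : Nat) => succ h) i) ζ j) δ
  ~> fun (δ : Nat) => fun (ζ : Nat) => elimNat (fun (s : Nat) => Nat) 0 (fun (μ : Nat) => fun (j : Nat) => (fun (i : Nat) => elimNat (fun (t : Nat) => Nat) i (fun (ν : Nat) => fun (ξ : Nat) => succ ξ) ζ) j) δ
  ~> fun (δ : Nat) => fun (ζ : Nat) => elimNat (fun (s : Nat) => Nat) 0 (fun (μ : Nat) => fun (j : Nat) => elimNat (fun (i : Nat) => Nat) j (fun (t : Nat) => fun (ν : Nat) => succ ν) ζ) δ
type:
  forall (δ : Nat), forall (ζ : Nat), Nat


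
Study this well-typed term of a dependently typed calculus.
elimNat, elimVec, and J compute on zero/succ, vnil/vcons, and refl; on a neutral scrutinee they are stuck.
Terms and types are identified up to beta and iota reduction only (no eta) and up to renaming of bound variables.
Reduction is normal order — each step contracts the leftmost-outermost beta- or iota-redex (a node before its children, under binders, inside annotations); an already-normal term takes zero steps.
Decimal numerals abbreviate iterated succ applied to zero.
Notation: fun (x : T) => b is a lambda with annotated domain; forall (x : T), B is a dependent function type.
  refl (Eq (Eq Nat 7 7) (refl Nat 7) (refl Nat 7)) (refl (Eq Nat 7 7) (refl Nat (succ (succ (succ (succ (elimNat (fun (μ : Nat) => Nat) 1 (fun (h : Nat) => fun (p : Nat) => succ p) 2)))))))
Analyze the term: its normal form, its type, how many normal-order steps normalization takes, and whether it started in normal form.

normal form:
  refl (Eq (Eq Nat 7 7) (refl Nat 7) (refl Nat 7)) (refl (Eq Nat 7 7) (refl Nat 7))
inferred type:
  Eq (Eq (Eq Nat 7 7) (refl Nat 7) (refl Nat 7)) (refl (Eq Nat 7 7) (refl Nat 7)) (refl (Eq Nat 7 7) (refl Nat 7))
reduction steps (normal order): 7
started in normal form: no
first redex: an elimNat iota-redex


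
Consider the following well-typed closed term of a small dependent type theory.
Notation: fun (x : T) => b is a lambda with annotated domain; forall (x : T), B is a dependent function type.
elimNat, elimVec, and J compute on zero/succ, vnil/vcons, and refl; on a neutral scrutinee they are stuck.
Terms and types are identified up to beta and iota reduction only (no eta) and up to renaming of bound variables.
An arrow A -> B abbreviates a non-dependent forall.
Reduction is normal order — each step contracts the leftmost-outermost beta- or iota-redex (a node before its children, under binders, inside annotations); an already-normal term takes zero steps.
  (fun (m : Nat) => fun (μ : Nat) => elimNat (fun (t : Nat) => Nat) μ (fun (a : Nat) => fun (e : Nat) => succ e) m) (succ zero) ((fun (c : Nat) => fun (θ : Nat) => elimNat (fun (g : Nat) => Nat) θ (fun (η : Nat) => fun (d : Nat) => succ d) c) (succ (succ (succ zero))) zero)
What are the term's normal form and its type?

reduced normal form:
  succ (succ (succ (succ zero)))
the term's type:
  Nat
observation: reduction starts at a beta-redex, and 18 normal-order steps reach the normal form.


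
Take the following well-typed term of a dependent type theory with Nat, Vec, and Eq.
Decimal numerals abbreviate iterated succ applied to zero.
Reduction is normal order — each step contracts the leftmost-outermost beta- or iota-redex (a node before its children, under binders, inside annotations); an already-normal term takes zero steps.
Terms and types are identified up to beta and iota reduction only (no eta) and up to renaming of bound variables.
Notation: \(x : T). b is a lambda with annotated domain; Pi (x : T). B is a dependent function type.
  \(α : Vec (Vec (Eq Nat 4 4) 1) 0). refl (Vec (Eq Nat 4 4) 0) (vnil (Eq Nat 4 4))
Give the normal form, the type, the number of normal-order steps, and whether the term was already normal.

resulting normal form:
  \(α : Vec (Vec (Eq Nat 4 4) 1) 0). refl (Vec (Eq Nat 4 4) 0) (vnil (Eq Nat 4 4))
inferred type:
  Pi (α : Vec (Vec (Eq Nat 4 4) 1) 0). Eq (Vec (Eq Nat 4 4) 0) (vnil (Eq Nat 4 4)) (vnil (Eq Nat 4 4))
reduction steps (normal order): 0
already normal: yes


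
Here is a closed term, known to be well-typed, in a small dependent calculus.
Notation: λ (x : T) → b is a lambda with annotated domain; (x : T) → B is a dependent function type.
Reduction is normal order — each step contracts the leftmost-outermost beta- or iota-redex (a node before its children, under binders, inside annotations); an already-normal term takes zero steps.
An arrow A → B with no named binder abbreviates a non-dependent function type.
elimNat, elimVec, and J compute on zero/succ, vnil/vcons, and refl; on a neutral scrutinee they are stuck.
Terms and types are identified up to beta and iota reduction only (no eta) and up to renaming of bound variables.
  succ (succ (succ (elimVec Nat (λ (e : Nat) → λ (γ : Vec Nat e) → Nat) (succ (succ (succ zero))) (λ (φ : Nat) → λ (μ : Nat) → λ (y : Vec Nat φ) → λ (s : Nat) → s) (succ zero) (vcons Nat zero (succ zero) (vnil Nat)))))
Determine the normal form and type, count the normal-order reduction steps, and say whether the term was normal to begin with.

resulting normal form:
  succ (succ (succ (succ (succ (succ zero)))))
inferred type:
  Nat
steps to reach normal form (normal order): 6
term was already normal: no
first redex: an elimVec iota-redex


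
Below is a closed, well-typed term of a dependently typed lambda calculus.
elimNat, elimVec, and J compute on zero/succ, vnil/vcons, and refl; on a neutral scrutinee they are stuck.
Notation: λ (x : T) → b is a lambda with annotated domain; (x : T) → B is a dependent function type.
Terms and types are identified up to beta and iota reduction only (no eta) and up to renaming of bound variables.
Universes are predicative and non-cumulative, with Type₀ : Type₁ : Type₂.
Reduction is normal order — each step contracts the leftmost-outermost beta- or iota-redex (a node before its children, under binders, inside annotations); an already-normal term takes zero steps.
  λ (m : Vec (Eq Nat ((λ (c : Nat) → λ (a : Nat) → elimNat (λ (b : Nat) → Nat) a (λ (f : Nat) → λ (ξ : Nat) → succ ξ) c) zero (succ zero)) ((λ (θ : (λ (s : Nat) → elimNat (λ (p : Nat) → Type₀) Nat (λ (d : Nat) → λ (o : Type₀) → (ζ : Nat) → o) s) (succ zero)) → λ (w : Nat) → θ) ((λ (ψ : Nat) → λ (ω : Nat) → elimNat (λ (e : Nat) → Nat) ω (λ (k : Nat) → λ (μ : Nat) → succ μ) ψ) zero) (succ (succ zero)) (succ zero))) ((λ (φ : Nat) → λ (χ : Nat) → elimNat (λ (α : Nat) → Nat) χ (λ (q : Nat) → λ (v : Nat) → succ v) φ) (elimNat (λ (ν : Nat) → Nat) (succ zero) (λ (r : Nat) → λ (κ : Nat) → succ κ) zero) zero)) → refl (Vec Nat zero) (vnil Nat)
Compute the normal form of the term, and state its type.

normal form:
  λ (m : Vec (Eq Nat (succ zero) (succ zero)) (succ zero)) → refl (Vec Nat zero) (vnil Nat)
type:
  (m : Vec (Eq Nat (succ zero) (succ zero)) (succ zero)) → Eq (Vec Nat zero) (vnil Nat) (vnil Nat)


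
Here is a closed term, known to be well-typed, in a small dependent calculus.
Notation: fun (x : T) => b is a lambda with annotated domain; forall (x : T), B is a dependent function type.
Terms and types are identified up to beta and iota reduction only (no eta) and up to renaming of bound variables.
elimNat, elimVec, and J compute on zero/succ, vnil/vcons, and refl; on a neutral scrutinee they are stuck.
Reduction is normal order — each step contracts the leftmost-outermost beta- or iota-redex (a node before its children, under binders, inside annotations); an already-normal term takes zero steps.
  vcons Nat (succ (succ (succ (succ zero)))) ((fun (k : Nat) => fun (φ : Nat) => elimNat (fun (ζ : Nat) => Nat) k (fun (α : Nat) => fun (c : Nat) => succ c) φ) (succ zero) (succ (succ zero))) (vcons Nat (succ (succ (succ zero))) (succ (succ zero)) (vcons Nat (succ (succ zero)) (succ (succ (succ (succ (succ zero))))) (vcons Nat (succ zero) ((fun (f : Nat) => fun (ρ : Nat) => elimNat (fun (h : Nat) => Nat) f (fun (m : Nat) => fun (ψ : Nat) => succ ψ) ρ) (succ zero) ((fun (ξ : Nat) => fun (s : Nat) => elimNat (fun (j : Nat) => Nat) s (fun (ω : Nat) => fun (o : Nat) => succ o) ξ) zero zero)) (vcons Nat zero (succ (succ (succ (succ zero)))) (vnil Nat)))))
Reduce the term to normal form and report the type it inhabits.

resulting normal form:
  vcons Nat (succ (succ (succ (succ zero)))) (succ (succ (succ zero))) (vcons Nat (succ (succ (succ zero))) (succ (succ zero)) (vcons Nat (succ (succ zero)) (succ (succ (succ (succ (succ zero))))) (vcons Nat (succ zero) (succ zero) (vcons Nat zero (succ (succ (succ (succ zero)))) (vnil Nat)))))
type:
  Vec Nat (succ (succ (succ (succ (succ zero)))))
observation: reduction starts at a beta-redex, and 15 normal-order steps reach the normal form.


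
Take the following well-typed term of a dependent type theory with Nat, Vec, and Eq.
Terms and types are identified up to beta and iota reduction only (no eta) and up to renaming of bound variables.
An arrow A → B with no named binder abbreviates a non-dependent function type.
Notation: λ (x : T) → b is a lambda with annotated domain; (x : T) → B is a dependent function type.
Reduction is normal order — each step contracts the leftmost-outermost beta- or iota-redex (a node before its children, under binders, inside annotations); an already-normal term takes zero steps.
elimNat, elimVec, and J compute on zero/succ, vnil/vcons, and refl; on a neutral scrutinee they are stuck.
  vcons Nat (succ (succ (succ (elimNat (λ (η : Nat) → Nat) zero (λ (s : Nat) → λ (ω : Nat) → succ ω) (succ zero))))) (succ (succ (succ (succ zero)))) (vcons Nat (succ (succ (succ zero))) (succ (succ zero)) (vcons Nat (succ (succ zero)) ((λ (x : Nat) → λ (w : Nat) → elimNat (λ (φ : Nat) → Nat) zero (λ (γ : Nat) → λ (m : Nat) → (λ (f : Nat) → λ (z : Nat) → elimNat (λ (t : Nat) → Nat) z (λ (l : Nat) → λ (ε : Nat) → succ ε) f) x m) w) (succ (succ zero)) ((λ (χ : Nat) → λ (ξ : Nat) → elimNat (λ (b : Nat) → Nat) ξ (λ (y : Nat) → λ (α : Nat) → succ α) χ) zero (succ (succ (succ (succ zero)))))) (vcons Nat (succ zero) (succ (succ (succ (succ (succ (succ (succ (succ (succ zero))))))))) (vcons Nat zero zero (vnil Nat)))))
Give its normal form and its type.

normal form:
  vcons Nat (succ (succ (succ (succ zero)))) (succ (succ (succ (succ zero)))) (vcons Nat (succ (succ (succ zero))) (succ (succ zero)) (vcons Nat (succ (succ zero)) (succ (succ (succ (succ (succ (succ (succ (succ zero)))))))) (vcons Nat (succ zero) (succ (succ (succ (succ (succ (succ (succ (succ (succ zero))))))))) (vcons Nat zero zero (vnil Nat)))))
the term's type:
  Vec Nat (succ (succ (succ (succ (succ zero)))))
observation: reduction starts at an elimNat iota-redex, and 31 normal-order steps reach the normal form.


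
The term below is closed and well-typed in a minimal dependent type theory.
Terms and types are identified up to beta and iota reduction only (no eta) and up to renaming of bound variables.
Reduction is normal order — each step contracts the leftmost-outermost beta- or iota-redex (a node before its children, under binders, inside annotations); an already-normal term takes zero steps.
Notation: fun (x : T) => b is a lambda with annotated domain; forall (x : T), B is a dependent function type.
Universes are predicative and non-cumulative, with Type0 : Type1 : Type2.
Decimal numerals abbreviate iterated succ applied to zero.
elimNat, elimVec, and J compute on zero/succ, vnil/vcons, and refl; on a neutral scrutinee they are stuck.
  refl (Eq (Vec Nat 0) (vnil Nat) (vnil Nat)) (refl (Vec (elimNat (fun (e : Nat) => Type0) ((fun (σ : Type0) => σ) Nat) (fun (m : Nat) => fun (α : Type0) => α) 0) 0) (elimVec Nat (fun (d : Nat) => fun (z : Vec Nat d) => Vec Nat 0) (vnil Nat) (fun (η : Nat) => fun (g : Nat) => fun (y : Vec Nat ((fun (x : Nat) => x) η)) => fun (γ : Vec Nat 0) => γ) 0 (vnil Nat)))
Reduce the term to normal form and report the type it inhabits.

reduced normal form:
  refl (Eq (Vec Nat 0) (vnil Nat) (vnil Nat)) (refl (Vec Nat 0) (vnil Nat))
type:
  Eq (Eq (Vec Nat 0) (vnil Nat) (vnil Nat)) (refl (Vec Nat 0) (vnil Nat)) (refl (Vec Nat 0) (vnil Nat))
observation: the term reaches its normal form after 3 normal-order steps.


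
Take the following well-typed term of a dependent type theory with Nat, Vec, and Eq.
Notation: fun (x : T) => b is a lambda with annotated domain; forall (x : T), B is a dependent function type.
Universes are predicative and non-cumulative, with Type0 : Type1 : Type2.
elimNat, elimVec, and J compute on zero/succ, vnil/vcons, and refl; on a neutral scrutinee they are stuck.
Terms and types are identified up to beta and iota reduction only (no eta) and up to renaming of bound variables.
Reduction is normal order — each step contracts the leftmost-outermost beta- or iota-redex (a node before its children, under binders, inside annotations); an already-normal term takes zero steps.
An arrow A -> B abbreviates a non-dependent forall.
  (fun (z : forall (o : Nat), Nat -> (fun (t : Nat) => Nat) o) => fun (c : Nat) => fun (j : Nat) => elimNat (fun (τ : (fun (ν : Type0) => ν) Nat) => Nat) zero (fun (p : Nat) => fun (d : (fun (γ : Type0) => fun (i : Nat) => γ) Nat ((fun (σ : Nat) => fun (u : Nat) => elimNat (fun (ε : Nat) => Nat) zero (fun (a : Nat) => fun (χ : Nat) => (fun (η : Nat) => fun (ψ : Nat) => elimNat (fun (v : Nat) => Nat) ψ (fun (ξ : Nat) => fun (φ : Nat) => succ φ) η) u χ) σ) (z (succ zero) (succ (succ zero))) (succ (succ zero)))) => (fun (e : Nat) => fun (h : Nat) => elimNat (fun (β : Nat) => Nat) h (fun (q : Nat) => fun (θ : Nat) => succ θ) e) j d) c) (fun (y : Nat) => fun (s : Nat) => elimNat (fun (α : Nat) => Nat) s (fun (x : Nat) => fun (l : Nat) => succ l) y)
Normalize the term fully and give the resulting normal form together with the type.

normal form:
  fun (z : Nat) => fun (o : Nat) => elimNat (fun (t : Nat) => Nat) zero (fun (c : Nat) => fun (j : Nat) => elimNat (fun (τ : Nat) => Nat) j (fun (ν : Nat) => fun (p : Nat) => succ p) o) z
inferred type:
  Nat -> Nat -> Nat
observation: the leftmost-outermost redex is a beta-redex, and normalization takes 6 steps.


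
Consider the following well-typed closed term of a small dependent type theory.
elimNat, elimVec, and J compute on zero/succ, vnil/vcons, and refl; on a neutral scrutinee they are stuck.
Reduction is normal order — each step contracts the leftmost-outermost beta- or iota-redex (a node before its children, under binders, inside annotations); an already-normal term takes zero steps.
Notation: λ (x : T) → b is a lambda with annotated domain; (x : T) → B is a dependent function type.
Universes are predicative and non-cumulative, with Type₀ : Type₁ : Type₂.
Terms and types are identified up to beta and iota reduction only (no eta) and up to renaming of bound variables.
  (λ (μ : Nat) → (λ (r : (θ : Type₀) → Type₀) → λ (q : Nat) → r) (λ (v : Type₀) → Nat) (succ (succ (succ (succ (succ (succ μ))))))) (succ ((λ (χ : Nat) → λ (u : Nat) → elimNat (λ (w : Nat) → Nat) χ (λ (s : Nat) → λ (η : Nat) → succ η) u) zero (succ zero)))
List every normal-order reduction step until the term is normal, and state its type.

normal-order reduction sequence:
  (λ (μ : Nat) → (λ (r : (θ : Type₀) → Type₀) → λ (q : Nat) → r) (λ (v : Type₀) → Nat) (succ (succ (succ (succ (succ (succ μ))))))) (succ ((λ (χ : Nat) → λ (u : Nat) → elimNat (λ (w : Nat) → Nat) χ (λ (s : Nat) → λ (η : Nat) → succ η) u) zero (succ zero)))
  ~> (λ (μ : (r : Type₀) → Type₀) → λ (θ : Nat) → μ) (λ (q : Type₀) → Nat) (succ (succ (succ (succ (succ (succ (succ ((λ (v : Nat) → λ (χ : Nat) → elimNat (λ (u : Nat) → Nat) v (λ (w : Nat) → λ (s : Nat) → succ s) χ) zero (succ zero)))))))))
  ~> (λ (μ : Nat) → λ (r : Type₀) → Nat) (succ (succ (succ (succ (succ (succ (succ ((λ (θ : Nat) → λ (q : Nat) → elimNat (λ (v : Nat) → Nat) θ (λ (χ : Nat) → λ (u : Nat) → succ u) q) zero (succ zero)))))))))
  ~> λ (μ : Type₀) → Nat
the term's type:
  (μ : Type₀) → Type₀


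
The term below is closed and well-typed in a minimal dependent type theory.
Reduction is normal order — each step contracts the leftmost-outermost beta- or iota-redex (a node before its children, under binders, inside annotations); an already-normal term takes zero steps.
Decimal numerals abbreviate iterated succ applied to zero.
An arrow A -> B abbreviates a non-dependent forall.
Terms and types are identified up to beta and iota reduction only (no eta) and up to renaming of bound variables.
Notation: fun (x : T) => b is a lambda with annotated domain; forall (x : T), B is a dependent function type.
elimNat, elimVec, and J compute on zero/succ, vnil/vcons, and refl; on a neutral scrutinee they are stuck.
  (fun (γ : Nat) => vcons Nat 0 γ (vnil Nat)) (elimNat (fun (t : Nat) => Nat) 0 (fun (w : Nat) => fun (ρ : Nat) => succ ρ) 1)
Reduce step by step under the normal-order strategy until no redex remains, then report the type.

normal-order reduction:
  (fun (γ : Nat) => vcons Nat 0 γ (vnil Nat)) (elimNat (fun (t : Nat) => Nat) 0 (fun (w : Nat) => fun (ρ : Nat) => succ ρ) 1)
  ~> vcons Nat 0 (elimNat (fun (γ : Nat) => Nat) 0 (fun (t : Nat) => fun (w : Nat) => succ w) 1) (vnil Nat)
  ~> vcons Nat 0 ((fun (γ : Nat) => fun (t : Nat) => succ t) 0 (elimNat (fun (w : Nat) => Nat) 0 (fun (ρ : Nat) => fun (b : Nat) => succ b) 0)) (vnil Nat)
  ~> vcons Nat 0 ((fun (γ : Nat) => succ γ) (elimNat (fun (t : Nat) => Nat) 0 (fun (w : Nat) => fun (ρ : Nat) => succ ρ) 0)) (vnil Nat)
  ~> vcons Nat 0 (succ (elimNat (fun (γ : Nat) => Nat) 0 (fun (t : Nat) => fun (w : Nat) => succ w) 0)) (vnil Nat)
  ~> vcons Nat 0 1 (vnil Nat)
inferred type:
  Vec Nat 1


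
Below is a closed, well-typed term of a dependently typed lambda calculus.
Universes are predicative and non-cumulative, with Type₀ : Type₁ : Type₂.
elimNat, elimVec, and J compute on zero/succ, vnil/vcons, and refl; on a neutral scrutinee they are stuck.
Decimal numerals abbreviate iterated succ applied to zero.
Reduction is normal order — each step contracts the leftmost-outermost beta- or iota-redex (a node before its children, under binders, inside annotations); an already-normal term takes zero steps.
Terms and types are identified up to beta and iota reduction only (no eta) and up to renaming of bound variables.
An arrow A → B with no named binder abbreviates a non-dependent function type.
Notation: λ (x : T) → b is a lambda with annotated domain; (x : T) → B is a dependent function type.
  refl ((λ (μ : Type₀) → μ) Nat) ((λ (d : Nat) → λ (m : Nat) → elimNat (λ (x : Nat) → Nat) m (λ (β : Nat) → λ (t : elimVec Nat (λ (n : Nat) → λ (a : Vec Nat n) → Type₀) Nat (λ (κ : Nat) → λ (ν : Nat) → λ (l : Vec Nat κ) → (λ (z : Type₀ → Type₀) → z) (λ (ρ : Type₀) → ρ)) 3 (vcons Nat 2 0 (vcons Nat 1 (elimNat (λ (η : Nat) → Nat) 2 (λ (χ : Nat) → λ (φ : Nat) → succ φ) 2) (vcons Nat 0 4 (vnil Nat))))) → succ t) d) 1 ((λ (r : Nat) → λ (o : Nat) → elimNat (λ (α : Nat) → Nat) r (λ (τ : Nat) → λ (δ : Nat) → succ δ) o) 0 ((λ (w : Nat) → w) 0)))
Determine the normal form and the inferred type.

resulting normal form:
  refl Nat 1
type:
  Eq Nat 1 1
observation: 11 normal-order steps separate the term from its normal form.


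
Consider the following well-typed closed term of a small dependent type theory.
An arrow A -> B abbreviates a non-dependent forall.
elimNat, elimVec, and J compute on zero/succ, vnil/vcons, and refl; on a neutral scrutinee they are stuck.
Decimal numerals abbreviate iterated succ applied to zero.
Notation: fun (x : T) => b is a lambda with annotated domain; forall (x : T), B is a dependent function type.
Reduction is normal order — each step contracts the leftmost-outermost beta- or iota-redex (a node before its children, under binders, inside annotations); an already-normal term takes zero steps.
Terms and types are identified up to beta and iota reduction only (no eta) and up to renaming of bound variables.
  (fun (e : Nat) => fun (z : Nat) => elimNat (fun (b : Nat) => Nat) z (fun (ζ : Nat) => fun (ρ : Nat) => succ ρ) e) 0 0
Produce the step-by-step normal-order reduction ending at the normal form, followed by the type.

reduction (normal order):
  (fun (e : Nat) => fun (z : Nat) => elimNat (fun (b : Nat) => Nat) z (fun (ζ : Nat) => fun (ρ : Nat) => succ ρ) e) 0 0
  ~> (fun (e : Nat) => elimNat (fun (z : Nat) => Nat) e (fun (b : Nat) => fun (ζ : Nat) => succ ζ) 0) 0
  ~> elimNat (fun (e : Nat) => Nat) 0 (fun (z : Nat) => fun (b : Nat) => succ b) 0
  ~> 0
inferred type:
  Nat


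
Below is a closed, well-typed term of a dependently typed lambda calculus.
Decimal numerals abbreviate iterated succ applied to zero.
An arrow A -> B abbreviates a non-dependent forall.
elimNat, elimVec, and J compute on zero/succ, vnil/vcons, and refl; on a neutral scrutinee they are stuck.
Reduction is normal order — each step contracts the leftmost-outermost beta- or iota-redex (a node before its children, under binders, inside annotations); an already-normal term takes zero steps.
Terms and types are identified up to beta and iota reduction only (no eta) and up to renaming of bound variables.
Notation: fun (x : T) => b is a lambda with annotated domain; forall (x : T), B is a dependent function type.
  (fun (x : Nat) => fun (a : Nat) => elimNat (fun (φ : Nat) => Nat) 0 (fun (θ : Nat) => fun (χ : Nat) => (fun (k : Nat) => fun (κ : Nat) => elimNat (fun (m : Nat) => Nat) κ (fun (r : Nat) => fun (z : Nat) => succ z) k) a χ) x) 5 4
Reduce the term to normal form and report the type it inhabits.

resulting normal form:
  20
inferred type:
  Nat
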